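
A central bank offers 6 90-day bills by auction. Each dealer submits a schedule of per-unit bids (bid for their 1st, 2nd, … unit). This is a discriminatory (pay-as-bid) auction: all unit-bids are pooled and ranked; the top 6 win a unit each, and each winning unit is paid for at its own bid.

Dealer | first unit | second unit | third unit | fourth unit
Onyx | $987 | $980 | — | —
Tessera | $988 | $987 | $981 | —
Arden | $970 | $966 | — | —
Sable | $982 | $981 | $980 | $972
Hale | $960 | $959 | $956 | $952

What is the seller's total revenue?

Total revenue: $5,906

All unit-bids, highest first — top 6: 988 (Tessera-1), 987 (Onyx-1), 987 (Tessera-2), 982 (Sable-1), 981 (Tessera-3), 981 (Sable-2)
Next rejected bid: $980 (not a price — pay-as-bid).
Each winning unit pays its own bid.
Revenue = 988 + 987 + 987 + 982 + 981 + 981 = $5,906.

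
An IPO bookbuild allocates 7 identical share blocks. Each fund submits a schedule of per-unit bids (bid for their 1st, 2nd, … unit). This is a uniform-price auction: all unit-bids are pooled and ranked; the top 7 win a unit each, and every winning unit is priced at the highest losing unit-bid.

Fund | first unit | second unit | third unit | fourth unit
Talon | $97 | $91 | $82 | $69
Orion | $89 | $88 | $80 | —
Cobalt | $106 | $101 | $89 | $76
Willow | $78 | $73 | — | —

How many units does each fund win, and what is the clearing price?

Cobalt 3, Orion 2, Talon 2; clearing price $82

Merging the schedules and taking the best 7: 106 (Cobalt-1), 101 (Cobalt-2), 97 (Talon-1), 91 (Talon-2), 89 (Orion-1), 89 (Cobalt-3), 88 (Orion-2)
Highest rejected unit-bid = $82.
Allocation: Cobalt 3, Orion 2, Talon 2.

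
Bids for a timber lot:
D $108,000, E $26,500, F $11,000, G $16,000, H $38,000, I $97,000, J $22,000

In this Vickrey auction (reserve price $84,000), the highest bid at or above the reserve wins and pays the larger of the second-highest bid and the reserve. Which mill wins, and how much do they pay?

D pays $97,000

Vickrey auction (reserve price $84,000): the highest bid at or above the reserve wins and pays the larger of the second-highest bid and the reserve.
Bids ranked: 108,000 (D) > 97,000 (I) > 38,000 (H) > 26,500 (E) > 22,000 (J) > 16,000 (G) > …
Highest eligible bid: D at $108,000.
Second-highest bid $97,000 exceeds the reserve $84,000 → payment $97,000.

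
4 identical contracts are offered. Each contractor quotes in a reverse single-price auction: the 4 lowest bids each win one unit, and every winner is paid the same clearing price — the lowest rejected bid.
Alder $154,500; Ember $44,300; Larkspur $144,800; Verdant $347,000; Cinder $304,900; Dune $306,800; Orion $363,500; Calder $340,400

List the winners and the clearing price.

Ember, Larkspur, Alder, Cinder; each is paid $306,800

Bids ranked low→high: 44,300 (Ember), 144,800 (Larkspur), 154,500 (Alder), 304,900 (Cinder), 306,800 (Dune), 340,400 (Calder), …
Winners (4 units): Ember, Larkspur, Alder, Cinder.
Clearing price = lowest rejected bid = $306,800.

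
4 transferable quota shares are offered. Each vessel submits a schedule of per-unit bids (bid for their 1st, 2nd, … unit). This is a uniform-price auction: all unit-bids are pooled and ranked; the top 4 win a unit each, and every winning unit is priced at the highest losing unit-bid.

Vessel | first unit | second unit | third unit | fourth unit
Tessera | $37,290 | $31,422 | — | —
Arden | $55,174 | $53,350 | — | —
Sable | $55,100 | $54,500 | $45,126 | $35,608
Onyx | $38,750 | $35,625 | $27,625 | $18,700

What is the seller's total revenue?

Total revenue: $180,504

Pooled unit-bids ranked (top 4): 55,174 (Arden-1), 55,100 (Sable-1), 54,500 (Sable-2), 53,350 (Arden-2)
First bid not allocated: $45,126.
Allocation: Arden 2, Sable 2. Every unit priced at $45,126.
Revenue = 4 × 45,126 = $180,504.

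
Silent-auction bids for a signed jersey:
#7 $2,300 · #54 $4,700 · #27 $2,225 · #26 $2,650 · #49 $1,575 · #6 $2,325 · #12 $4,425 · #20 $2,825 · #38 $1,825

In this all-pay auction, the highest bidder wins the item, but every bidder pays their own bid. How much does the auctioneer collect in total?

Rule: the highest bidder wins the item, but every bidder pays their own bid.
Bids in order: 4,700 (#54) > 4,425 (#12) > 2,825 (#20) > 2,650 (#26) > 2,325 (#6) > 2,300 (#7) > …
Every bidder forfeits their bid regardless of winning.
Revenue = 2,300 + 4,700 + 2,225 + 2,650 + 1,575 + 2,325 + 4,425 + 2,825 + 1,825 = $24,850.

Total revenue: $24,850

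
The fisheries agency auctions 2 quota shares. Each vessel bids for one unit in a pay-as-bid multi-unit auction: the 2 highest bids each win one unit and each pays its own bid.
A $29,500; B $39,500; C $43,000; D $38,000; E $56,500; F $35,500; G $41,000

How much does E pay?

E pays $56,500

Ordering the bids: 56,500 (E), 43,000 (C), 41,000 (G), 39,500 (B), …
Top 2: E, C.
E wins → own bid $56,500.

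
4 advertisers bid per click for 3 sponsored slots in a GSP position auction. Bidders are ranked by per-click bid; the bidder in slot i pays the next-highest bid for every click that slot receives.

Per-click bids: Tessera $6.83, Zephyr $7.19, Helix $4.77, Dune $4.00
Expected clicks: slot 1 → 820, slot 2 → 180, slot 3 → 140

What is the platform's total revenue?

Per-click bids in order: $7.19 (Zephyr) > $6.83 (Tessera) > $4.77 (Helix) > $4.00 (Dune)
Slot 1: Zephyr pays $6.83 × 820 = $5600.60
Slot 2: Tessera pays $4.77 × 180 = $858.60
Slot 3: Helix pays $4.00 × 140 = $560.00
Total = $7019.20

Total revenue: $7019.20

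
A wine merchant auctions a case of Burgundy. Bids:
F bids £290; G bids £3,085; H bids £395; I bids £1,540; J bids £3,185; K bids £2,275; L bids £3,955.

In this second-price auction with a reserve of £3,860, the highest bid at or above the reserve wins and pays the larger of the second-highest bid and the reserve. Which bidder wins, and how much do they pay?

Sorting bids: 3,955 (L) > 3,185 (J) > 3,085 (G) > 2,275 (K) > 1,540 (I) > 395 (H) > …
Highest eligible bid: L at £3,955.
Second-highest bid £3,185 is below the reserve £3,860, so the reserve binds → payment £3,860.

L pays £3,860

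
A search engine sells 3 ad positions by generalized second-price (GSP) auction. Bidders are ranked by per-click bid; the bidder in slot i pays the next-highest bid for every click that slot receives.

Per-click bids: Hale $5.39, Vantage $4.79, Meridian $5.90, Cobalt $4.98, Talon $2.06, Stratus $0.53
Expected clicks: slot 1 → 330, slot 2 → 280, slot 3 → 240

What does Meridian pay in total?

Meridian pays $1778.70

Sorting advertisers: $5.90 (Meridian) > $5.39 (Hale) > $4.98 (Cobalt) > $4.79 (Vantage) > …
Meridian holds slot 1 → pays next bid $5.39 × 330 clicks = $1778.70.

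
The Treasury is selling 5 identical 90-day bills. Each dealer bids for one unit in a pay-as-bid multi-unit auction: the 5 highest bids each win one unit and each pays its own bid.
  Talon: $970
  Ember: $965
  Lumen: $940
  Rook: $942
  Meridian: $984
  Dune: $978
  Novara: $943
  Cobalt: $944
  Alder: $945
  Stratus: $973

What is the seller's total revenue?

Total revenue: $4,870

Sorting: 984 (Meridian), 978 (Dune), 973 (Stratus), 970 (Talon), 965 (Ember), 945 (Alder), 944 (Cobalt), …
Winners (5 units): Meridian, Dune, Stratus, Talon, Ember.
Total revenue = 984 + 978 + 973 + 970 + 965 = $4,870.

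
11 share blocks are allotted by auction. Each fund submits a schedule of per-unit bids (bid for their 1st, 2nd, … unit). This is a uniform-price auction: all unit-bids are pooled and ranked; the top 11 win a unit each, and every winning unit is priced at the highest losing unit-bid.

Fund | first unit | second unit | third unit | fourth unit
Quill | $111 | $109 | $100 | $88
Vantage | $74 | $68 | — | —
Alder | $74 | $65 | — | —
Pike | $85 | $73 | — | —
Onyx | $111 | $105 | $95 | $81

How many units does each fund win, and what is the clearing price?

Alder 1, Onyx 4, Pike 1, Quill 4, Vantage 1; clearing price $73

Pooled unit-bids ranked (top 11): 111 (Quill-1), 111 (Onyx-1), 109 (Quill-2), 105 (Onyx-2), 100 (Quill-3), 95 (Onyx-3), 88 (Quill-4), 85 (Pike-1), 81 (Onyx-4), 74 (Vantage-1), 74 (Alder-1)
First bid not allocated: $73.
Allocation: Alder 1, Onyx 4, Pike 1, Quill 4, Vantage 1.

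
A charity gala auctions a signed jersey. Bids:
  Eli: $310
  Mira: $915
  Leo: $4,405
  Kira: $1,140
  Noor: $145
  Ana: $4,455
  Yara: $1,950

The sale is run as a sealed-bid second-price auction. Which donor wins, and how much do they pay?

Ana pays $4,405

Sorting bids: 4,455 (Ana) > 4,405 (Leo) > 1,950 (Yara) > 1,140 (Kira) > 915 (Mira) > 310 (Eli) > …
Second-price: Ana pays Leo's bid of $4,405.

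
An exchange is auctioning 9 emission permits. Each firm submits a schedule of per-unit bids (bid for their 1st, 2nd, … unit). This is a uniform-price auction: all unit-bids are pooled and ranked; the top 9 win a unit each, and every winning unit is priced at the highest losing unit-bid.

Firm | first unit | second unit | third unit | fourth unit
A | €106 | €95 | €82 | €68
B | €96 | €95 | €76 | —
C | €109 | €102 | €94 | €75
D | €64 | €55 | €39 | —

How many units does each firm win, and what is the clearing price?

Pooled unit-bids ranked (top 9): 109 (C-1), 106 (A-1), 102 (C-2), 96 (B-1), 95 (A-2), 95 (B-2), 94 (C-3), 82 (A-3), 76 (B-3)
Highest rejected unit-bid = €75.
Allocation: A 3, B 3, C 3.

A 3, B 3, C 3; clearing price €75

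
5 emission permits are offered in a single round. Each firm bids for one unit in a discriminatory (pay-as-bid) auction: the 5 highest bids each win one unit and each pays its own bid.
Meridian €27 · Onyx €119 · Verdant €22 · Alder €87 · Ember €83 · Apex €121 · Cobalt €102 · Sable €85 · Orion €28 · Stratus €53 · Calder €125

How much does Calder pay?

Bids ranked high→low: 125 (Calder), 121 (Apex), 119 (Onyx), 102 (Cobalt), 87 (Alder), 85 (Sable), 83 (Ember), …
Top 5: Calder, Apex, Onyx, Cobalt, Alder.
Calder wins → own bid €125.

Calder pays €125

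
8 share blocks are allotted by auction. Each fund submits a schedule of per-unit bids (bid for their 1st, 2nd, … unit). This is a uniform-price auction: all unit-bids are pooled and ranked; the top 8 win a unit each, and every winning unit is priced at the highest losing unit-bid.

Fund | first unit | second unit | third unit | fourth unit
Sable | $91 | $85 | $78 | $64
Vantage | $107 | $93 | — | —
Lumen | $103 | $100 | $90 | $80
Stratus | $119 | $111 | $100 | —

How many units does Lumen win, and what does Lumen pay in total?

Lumen: 2 units, pays $180

Pooled unit-bids ranked (top 8): 119 (Stratus-1), 111 (Stratus-2), 107 (Vantage-1), 103 (Lumen-1), 100 (Lumen-2), 100 (Stratus-3), 93 (Vantage-2), 91 (Sable-1)
First bid not allocated: $90.
Lumen wins 2 unit(s) at $90 each.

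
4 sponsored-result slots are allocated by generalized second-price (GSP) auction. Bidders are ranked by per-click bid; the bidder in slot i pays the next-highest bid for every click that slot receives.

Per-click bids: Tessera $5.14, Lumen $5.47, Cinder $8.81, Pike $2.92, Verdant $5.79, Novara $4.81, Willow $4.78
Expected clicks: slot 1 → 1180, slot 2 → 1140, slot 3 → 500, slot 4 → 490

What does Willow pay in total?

Ranked by bid: $8.81 (Cinder) > $5.79 (Verdant) > $5.47 (Lumen) > $5.14 (Tessera) > $4.81 (Novara) > …
Willow ranks below slot 4 → no slot, pays nothing.

Willow pays $0.00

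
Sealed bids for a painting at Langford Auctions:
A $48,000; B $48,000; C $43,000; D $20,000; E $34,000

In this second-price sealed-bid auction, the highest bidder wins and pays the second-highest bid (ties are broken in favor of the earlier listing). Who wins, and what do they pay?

Second-price sealed-bid auction: the highest bidder wins and pays the second-highest bid.
Bids in order: 48,000 (A) > 48,000 (B) > 43,000 (C) > 34,000 (E) > 20,000 (D)
A and B tie at $48,000; tie-break gives it to A.
A wins with the highest bid; price is set by the runner-up at $48,000.

A pays $48,000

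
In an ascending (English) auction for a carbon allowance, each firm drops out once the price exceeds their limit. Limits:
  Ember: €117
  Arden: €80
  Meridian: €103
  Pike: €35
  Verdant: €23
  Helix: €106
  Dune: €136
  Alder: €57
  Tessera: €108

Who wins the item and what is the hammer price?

Ascending (English) auction: the price rises until one bidder remains; the winner pays the price at which the last rival dropped out.
Limits in order: 136 (Dune) > 117 (Ember) > 108 (Tessera) > 106 (Helix) > 103 (Meridian) > 80 (Arden) > …
Bidding ends when Ember exits at €117; Dune takes it.

Dune wins at €117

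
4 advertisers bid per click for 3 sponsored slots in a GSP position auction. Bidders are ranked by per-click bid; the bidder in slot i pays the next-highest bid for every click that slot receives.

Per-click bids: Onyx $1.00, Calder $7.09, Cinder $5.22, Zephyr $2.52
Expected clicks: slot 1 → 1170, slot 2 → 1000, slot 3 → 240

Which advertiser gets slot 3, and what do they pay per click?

Ranked by bid: $7.09 (Calder) > $5.22 (Cinder) > $2.52 (Zephyr) > $1.00 (Onyx)
Slot 3 goes to the third-ranked bidder, Zephyr, who pays the next bid down: $1.00/click.

Zephyr; $1.00 per click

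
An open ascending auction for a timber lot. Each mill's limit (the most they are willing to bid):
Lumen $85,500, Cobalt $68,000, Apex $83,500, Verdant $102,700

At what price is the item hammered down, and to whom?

Ascending (English) auction: the price rises until one bidder remains; the winner pays the price at which the last rival dropped out.
Limits ranked: 102,700 (Verdant) > 85,500 (Lumen) > 83,500 (Apex) > 68,000 (Cobalt)
Once the price passes $85,500, only Verdant is left; the hammer falls at Lumen's limit of $85,500.

Verdant wins at $85,500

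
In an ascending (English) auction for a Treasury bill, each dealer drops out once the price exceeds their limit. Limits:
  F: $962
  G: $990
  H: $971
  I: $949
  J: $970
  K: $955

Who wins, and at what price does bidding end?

Limits ranked: 990 (G) > 971 (H) > 970 (J) > 962 (F) > 955 (K) > 949 (I)
Once the price passes $971, only G is left; the hammer falls at H's limit of $971.

G wins at $971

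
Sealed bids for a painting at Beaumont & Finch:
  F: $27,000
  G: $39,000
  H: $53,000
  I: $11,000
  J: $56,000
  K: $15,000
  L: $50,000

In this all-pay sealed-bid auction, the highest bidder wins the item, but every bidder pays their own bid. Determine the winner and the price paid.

J pays $56,000

Bids ranked: 56,000 (J) > 53,000 (H) > 50,000 (L) > 39,000 (G) > 27,000 (F) > 15,000 (K) > …
J is highest and takes the item; every bidder forfeits their bid.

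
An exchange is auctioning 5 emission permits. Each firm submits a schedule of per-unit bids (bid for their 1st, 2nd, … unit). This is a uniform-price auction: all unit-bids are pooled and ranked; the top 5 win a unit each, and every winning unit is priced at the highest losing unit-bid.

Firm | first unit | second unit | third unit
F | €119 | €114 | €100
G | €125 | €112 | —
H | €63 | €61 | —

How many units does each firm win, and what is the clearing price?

All unit-bids, highest first — top 5: 125 (G-1), 119 (F-1), 114 (F-2), 112 (G-2), 100 (F-3)
First bid not allocated: €63.
Allocation: F 3, G 2.

F 3, G 2; clearing price €63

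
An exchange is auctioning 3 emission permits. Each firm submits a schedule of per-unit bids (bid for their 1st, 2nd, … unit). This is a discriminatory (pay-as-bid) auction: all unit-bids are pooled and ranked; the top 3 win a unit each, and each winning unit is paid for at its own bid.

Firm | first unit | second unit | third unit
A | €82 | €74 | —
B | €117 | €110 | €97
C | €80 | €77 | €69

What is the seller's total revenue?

Total revenue: €324

All unit-bids, highest first — top 3: 117 (B-1), 110 (B-2), 97 (B-3)
Next rejected bid: €82 (not a price — pay-as-bid).
Each winning unit pays its own bid.
Revenue = 117 + 110 + 97 = €324.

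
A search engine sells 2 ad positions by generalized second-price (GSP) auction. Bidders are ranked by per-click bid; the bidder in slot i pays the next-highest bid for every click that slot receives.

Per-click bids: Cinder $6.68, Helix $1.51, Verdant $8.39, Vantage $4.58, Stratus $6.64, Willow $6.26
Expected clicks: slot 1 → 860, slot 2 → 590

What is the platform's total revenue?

Per-click bids in order: $8.39 (Verdant) > $6.68 (Cinder) > $6.64 (Stratus) > …
Slot 1: Verdant pays $6.68 × 860 = $5744.80
Slot 2: Cinder pays $6.64 × 590 = $3917.60
Total = $9662.40

Total revenue: $9662.40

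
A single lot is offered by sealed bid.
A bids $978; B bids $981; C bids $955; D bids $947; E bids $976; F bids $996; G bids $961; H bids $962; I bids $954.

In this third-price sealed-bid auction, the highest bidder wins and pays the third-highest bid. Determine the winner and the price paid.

Third-price sealed-bid auction: the highest bidder wins and pays the third-highest bid.
Bids in order: 996 (F) > 981 (B) > 978 (A) > 976 (E) > 962 (H) > 961 (G) > …
F wins; payment is bid #3 in the ranking = $978.

F pays $978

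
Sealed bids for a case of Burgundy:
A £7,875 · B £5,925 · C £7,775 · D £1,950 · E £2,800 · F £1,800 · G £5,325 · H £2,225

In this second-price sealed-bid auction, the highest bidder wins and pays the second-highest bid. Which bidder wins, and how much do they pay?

Bids in order: 7,875 (A) > 7,775 (C) > 5,925 (B) > 5,325 (G) > 2,800 (E) > 2,225 (H) > …
A wins with the highest bid; price is set by the runner-up at £7,775.

A pays £7,775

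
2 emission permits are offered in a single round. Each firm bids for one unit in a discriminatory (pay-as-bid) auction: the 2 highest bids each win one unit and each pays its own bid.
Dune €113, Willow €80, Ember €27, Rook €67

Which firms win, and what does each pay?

Dune €113, Willow €80

Bids ranked high→low: 113 (Dune), 80 (Willow), 67 (Rook), 27 (Ember)
Winners (2 units): Dune, Willow.
Each winner pays its own bid: Dune €113, Willow €80.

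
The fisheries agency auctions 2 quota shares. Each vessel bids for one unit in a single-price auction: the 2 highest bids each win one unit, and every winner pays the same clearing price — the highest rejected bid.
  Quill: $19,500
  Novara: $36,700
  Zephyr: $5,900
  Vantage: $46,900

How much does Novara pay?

Ordering the bids: 46,900 (Vantage), 36,700 (Novara), 19,500 (Quill), 5,900 (Zephyr)
The 2 highest are Vantage, Novara.
Highest unsuccessful bid: $19,500 → clearing price.
Novara wins → pays $19,500.

Novara pays $19,500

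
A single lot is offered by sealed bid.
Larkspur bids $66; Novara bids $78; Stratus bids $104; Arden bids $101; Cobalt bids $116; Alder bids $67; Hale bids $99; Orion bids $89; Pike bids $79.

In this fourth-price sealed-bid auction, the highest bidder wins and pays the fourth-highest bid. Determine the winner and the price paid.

Rule: the highest bidder wins and pays the fourth-highest bid.
Sorting bids: 116 (Cobalt) > 104 (Stratus) > 101 (Arden) > 99 (Hale) > 89 (Orion) > 79 (Pike) > …
Cobalt is highest; pays the fourth-highest bid, $99.

Cobalt pays $99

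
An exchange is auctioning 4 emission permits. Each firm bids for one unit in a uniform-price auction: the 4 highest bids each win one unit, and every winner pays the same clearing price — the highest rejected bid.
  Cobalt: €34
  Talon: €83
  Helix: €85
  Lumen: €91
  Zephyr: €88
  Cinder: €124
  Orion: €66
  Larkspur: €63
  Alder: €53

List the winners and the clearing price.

Cinder, Lumen, Zephyr, Helix; each pays €83

Ordering the bids: 124 (Cinder), 91 (Lumen), 88 (Zephyr), 85 (Helix), 83 (Talon), 66 (Orion), …
The 4 highest are Cinder, Lumen, Zephyr, Helix.
Highest unsuccessful bid: €83 → clearing price.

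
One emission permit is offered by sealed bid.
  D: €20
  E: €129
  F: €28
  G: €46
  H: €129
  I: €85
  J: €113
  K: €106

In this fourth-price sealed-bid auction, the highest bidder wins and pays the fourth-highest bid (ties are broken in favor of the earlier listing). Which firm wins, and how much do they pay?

Sorting bids: 129 (E) > 129 (H) > 113 (J) > 106 (K) > 85 (I) > 46 (G) > …
Tie at €129 → E wins by tie-break.
E is highest; pays the fourth-highest bid, €106.

E pays €106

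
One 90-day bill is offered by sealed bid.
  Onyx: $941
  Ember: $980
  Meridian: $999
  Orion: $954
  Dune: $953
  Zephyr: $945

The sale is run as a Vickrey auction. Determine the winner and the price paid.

Meridian pays $980

Bids ranked: 999 (Meridian) > 980 (Ember) > 954 (Orion) > 953 (Dune) > 945 (Zephyr) > 941 (Onyx)
Meridian wins with the highest bid; price is set by the runner-up at $980.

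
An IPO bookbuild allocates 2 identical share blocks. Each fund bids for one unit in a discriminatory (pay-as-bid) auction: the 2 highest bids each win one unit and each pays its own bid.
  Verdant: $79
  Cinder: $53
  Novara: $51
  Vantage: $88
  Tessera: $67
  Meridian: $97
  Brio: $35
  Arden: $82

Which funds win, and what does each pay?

Meridian $97, Vantage $88

Bids ranked high→low: 97 (Meridian), 88 (Vantage), 82 (Arden), 79 (Verdant), …
Top 2: Meridian, Vantage.
Each winner pays its own bid: Meridian $97, Vantage $88.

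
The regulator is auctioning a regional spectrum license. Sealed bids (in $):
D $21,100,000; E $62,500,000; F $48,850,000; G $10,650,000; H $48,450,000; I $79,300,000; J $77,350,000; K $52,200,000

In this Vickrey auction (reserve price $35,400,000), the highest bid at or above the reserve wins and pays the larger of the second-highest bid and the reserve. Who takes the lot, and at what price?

I pays $77,350,000

Sorting bids: 79,300,000 (I) > 77,350,000 (J) > 62,500,000 (E) > 52,200,000 (K) > 48,850,000 (F) > 48,450,000 (H) > …
I has the top bid at or above the reserve ($79,300,000).
max(second-highest $77,350,000, reserve $35,400,000) = $77,350,000; the reserve does not bind.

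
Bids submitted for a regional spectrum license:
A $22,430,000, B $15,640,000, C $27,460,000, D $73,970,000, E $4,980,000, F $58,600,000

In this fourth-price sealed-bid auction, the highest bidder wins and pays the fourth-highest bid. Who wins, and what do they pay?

Bids in order: 73,970,000 (D) > 58,600,000 (F) > 27,460,000 (C) > 22,430,000 (A) > 15,640,000 (B) > 4,980,000 (E)
D wins; payment is bid #4 in the ranking = $22,430,000.

D pays $22,430,000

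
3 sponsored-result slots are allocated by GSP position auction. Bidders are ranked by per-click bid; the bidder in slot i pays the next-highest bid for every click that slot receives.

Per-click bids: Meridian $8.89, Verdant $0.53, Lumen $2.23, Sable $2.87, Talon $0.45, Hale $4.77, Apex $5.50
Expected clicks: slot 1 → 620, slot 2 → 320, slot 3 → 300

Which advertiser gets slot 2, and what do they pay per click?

Sorting advertisers: $8.89 (Meridian) > $5.50 (Apex) > $4.77 (Hale) > $2.87 (Sable) > …
Slot 2 goes to the second-ranked bidder, Apex, who pays the next bid down: $4.77/click.

Apex; $4.77 per click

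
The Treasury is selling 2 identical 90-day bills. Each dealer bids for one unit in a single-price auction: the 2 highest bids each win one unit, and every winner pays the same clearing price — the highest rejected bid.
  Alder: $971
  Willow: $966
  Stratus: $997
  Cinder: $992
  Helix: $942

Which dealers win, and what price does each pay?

Stratus, Cinder; each pays $971

Ordering the bids: 997 (Stratus), 992 (Cinder), 971 (Alder), 966 (Willow), …
Winners (2 units): Stratus, Cinder.
Clearing price = highest rejected bid = $971.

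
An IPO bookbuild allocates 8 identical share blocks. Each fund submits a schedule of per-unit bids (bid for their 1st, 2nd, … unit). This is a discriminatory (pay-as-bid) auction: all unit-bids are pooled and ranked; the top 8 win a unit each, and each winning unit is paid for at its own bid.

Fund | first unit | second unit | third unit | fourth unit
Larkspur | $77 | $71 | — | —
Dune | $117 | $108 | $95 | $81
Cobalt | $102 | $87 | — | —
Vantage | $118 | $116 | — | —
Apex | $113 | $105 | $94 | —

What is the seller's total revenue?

Total revenue: $874

All unit-bids, highest first — top 8: 118 (Vantage-1), 117 (Dune-1), 116 (Vantage-2), 113 (Apex-1), 108 (Dune-2), 105 (Apex-2), 102 (Cobalt-1), 95 (Dune-3)
Next rejected bid: $94 (not a price — pay-as-bid).
Each winning unit pays its own bid.
Revenue = 118 + 117 + 116 + 113 + 108 + 105 + 102 + 95 = $874.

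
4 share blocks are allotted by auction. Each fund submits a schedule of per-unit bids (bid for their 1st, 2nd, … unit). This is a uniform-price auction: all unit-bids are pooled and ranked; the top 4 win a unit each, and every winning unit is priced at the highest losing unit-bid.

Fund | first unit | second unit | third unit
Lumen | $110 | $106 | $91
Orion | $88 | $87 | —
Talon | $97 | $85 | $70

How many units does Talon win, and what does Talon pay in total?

All unit-bids, highest first — top 4: 110 (Lumen-1), 106 (Lumen-2), 97 (Talon-1), 91 (Lumen-3)
The (k+1)-th unit-bid is $88.
Talon wins 1 unit(s) at $88 each.

Talon: 1 unit, pays $88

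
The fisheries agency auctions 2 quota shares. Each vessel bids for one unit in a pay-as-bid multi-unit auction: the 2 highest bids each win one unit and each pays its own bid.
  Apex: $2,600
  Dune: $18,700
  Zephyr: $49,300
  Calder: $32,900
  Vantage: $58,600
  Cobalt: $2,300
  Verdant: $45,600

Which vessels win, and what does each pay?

Ordering the bids: 58,600 (Vantage), 49,300 (Zephyr), 45,600 (Verdant), 32,900 (Calder), …
The 2 highest are Vantage, Zephyr.
Each winner pays its own bid: Vantage $58,600, Zephyr $49,300.

Vantage $58,600, Zephyr $49,300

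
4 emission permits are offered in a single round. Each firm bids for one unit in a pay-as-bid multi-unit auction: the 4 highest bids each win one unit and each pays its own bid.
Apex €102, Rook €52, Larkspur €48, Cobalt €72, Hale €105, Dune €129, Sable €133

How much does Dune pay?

Sorting: 133 (Sable), 129 (Dune), 105 (Hale), 102 (Apex), 72 (Cobalt), 52 (Rook), …
The 4 highest are Sable, Dune, Hale, Apex.
Dune wins → own bid €129.

Dune pays €129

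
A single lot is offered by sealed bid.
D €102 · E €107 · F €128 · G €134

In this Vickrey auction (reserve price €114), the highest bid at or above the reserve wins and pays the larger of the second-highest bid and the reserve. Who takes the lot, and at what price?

G pays €128

Bids in order: 134 (G) > 128 (F) > 107 (E) > 102 (D)
G has the top bid at or above the reserve (€134).
max(second-highest €128, reserve €114) = €128; the reserve does not bind.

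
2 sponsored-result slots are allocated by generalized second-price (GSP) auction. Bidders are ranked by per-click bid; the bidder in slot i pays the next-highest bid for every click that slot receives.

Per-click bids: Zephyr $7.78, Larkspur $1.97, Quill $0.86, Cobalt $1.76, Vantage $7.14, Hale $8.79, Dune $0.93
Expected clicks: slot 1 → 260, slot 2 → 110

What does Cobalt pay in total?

Cobalt pays $0.00

Sorting advertisers: $8.79 (Hale) > $7.78 (Zephyr) > $7.14 (Vantage) > …
Cobalt ranks below slot 2 → no slot, pays nothing.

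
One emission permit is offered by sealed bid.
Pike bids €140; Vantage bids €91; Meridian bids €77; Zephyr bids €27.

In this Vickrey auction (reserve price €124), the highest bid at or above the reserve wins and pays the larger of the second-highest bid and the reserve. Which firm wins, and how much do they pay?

Rule: the highest bid at or above the reserve wins and pays the larger of the second-highest bid and the reserve.
Bids ranked: 140 (Pike) > 91 (Vantage) > 77 (Meridian) > 27 (Zephyr)
Highest eligible bid: Pike at €140.
Second-highest bid €91 is below the reserve €124, so the reserve binds → payment €124.

Pike pays €124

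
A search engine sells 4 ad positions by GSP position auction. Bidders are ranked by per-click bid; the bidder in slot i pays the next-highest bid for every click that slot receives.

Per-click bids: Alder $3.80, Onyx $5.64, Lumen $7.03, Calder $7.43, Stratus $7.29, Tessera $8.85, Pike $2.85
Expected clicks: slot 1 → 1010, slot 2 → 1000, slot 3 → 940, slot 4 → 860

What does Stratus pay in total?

Sorting advertisers: $8.85 (Tessera) > $7.43 (Calder) > $7.29 (Stratus) > $7.03 (Lumen) > $5.64 (Onyx) > …
Stratus holds slot 3 → pays next bid $7.03 × 940 clicks = $6608.20.

Stratus pays $6608.20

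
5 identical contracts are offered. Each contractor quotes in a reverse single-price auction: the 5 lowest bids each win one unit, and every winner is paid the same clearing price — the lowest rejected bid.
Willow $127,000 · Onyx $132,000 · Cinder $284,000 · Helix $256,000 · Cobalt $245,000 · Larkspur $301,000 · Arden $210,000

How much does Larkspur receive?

Larkspur is paid $0

Ordering the bids: 127,000 (Willow), 132,000 (Onyx), 210,000 (Arden), 245,000 (Cobalt), 256,000 (Helix), 284,000 (Cinder), 301,000 (Larkspur)
The 5 lowest are Willow, Onyx, Arden, Cobalt, Helix.
Clearing price = lowest rejected bid = $284,000.
Larkspur does not win → is paid $0.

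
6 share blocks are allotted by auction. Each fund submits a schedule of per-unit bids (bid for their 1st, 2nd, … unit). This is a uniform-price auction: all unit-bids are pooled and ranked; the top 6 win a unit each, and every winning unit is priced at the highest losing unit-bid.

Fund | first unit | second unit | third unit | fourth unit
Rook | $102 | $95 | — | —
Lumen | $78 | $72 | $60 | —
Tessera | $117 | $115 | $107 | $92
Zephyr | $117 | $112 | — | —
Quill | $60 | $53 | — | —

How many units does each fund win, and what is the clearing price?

All unit-bids, highest first — top 6: 117 (Tessera-1), 117 (Zephyr-1), 115 (Tessera-2), 112 (Zephyr-2), 107 (Tessera-3), 102 (Rook-1)
The (k+1)-th unit-bid is $95.
Allocation: Rook 1, Tessera 3, Zephyr 2.

Rook 1, Tessera 3, Zephyr 2; clearing price $95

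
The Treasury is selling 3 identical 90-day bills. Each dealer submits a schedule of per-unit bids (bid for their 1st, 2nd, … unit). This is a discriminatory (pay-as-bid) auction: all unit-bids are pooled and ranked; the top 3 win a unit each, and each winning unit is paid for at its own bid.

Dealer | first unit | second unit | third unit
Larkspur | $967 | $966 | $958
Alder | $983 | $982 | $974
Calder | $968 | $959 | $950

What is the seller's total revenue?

All unit-bids, highest first — top 3: 983 (Alder-1), 982 (Alder-2), 974 (Alder-3)
Next rejected bid: $968 (not a price — pay-as-bid).
Each winning unit pays its own bid.
Revenue = 983 + 982 + 974 = $2,939.

Total revenue: $2,939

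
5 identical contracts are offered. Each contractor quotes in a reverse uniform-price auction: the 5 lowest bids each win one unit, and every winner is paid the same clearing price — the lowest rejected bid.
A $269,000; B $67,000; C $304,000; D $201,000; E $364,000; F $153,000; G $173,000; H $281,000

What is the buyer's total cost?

Total cost: $1,405,000

Bids ranked low→high: 67,000 (B), 153,000 (F), 173,000 (G), 201,000 (D), 269,000 (A), 281,000 (H), 304,000 (C), …
The 5 lowest are B, F, G, D, A.
First losing bid is H's $281,000, which sets the uniform price.
Total cost = 5 × $281,000 = $1,405,000.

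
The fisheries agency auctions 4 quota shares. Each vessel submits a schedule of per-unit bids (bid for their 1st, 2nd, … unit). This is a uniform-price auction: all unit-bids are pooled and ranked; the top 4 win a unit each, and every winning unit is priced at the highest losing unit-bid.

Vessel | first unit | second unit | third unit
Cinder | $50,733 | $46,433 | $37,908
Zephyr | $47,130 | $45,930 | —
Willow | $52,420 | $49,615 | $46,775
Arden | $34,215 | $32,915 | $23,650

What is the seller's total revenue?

Total revenue: $187,100

Pooled unit-bids ranked (top 4): 52,420 (Willow-1), 50,733 (Cinder-1), 49,615 (Willow-2), 47,130 (Zephyr-1)
First bid not allocated: $46,775.
Allocation: Cinder 1, Willow 2, Zephyr 1. Every unit priced at $46,775.
Revenue = 4 × 46,775 = $187,100.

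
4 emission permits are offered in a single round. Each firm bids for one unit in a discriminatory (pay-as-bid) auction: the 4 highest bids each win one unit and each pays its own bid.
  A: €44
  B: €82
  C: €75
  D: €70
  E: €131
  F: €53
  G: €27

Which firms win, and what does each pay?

Bids ranked high→low: 131 (E), 82 (B), 75 (C), 70 (D), 53 (F), 44 (A), …
The 4 highest are E, B, C, D.
Each winner pays its own bid: E €131, B €82, C €75, D €70.

E €131, B €82, C €75, D €70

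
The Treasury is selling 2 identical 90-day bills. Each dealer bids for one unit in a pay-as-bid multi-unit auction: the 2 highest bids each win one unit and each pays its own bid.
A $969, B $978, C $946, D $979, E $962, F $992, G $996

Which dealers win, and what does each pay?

Sorting: 996 (G), 992 (F), 979 (D), 978 (B), …
Winners (2 units): G, F.
Each winner pays its own bid: G $996, F $992.

G $996, F $992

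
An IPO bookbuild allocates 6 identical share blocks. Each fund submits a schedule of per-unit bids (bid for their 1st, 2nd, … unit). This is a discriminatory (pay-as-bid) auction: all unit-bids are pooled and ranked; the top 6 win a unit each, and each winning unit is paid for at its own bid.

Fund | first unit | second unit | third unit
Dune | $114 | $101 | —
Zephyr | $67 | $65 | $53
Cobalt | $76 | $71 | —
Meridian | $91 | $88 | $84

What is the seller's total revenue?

Pooled unit-bids ranked (top 6): 114 (Dune-1), 101 (Dune-2), 91 (Meridian-1), 88 (Meridian-2), 84 (Meridian-3), 76 (Cobalt-1)
Next rejected bid: $71 (not a price — pay-as-bid).
Each winning unit pays its own bid.
Revenue = 114 + 101 + 91 + 88 + 84 + 76 = $554.

Total revenue: $554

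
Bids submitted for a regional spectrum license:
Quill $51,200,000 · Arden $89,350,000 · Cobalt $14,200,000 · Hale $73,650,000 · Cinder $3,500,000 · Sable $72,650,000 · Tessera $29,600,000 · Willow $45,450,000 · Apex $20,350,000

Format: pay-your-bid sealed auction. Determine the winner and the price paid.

Arden pays $89,350,000

Rule: the highest bidder wins and pays their own bid.
Bids in order: 89,350,000 (Arden) > 73,650,000 (Hale) > 72,650,000 (Sable) > 51,200,000 (Quill) > 45,450,000 (Willow) > 29,600,000 (Tessera) > …
Arden is highest → pays own bid, $89,350,000.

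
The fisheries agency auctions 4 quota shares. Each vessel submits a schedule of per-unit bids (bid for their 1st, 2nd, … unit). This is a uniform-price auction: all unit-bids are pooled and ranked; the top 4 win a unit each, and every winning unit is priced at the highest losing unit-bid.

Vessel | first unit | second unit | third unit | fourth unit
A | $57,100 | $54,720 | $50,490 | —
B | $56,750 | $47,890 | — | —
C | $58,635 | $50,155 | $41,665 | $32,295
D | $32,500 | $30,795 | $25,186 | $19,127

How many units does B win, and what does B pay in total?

All unit-bids, highest first — top 4: 58,635 (C-1), 57,100 (A-1), 56,750 (B-1), 54,720 (A-2)
First bid not allocated: $50,490.
B wins 1 unit(s) at $50,490 each.

B: 1 unit, pays $50,490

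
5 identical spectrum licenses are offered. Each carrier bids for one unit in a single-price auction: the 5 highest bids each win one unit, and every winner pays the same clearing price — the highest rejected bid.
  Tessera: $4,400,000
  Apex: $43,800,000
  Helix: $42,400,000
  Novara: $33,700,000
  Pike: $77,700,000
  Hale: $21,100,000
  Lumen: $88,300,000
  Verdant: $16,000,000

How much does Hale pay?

Ordering the bids: 88,300,000 (Lumen), 77,700,000 (Pike), 43,800,000 (Apex), 42,400,000 (Helix), 33,700,000 (Novara), 21,100,000 (Hale), 16,000,000 (Verdant), …
The 5 highest are Lumen, Pike, Apex, Helix, Novara.
Clearing price = highest rejected bid = $21,100,000.
Hale does not win → pays $0.

Hale pays $0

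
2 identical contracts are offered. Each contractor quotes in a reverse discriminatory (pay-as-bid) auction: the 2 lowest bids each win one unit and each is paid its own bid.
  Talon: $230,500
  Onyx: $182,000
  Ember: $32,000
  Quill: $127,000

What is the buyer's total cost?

Ordering the bids: 32,000 (Ember), 127,000 (Quill), 182,000 (Onyx), 230,500 (Talon)
Winners (2 units): Ember, Quill.
Total cost = 32,000 + 127,000 = $159,000.

Total cost: $159,000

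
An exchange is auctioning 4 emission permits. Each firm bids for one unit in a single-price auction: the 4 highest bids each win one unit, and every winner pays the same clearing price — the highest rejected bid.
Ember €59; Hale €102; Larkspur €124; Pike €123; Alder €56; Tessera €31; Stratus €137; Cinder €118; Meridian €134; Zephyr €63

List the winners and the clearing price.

Sorting: 137 (Stratus), 134 (Meridian), 124 (Larkspur), 123 (Pike), 118 (Cinder), 102 (Hale), …
The 4 highest are Stratus, Meridian, Larkspur, Pike.
Highest unsuccessful bid: €118 → clearing price.

Stratus, Meridian, Larkspur, Pike; each pays €118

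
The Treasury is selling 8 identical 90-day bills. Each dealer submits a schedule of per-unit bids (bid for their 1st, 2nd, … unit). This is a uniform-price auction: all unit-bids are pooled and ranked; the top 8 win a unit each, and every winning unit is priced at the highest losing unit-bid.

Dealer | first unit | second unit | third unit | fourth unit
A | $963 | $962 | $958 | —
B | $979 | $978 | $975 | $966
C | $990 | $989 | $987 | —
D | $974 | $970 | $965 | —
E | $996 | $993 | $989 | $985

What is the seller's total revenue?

Total revenue: $7,824

All unit-bids, highest first — top 8: 996 (E-1), 993 (E-2), 990 (C-1), 989 (C-2), 989 (E-3), 987 (C-3), 985 (E-4), 979 (B-1)
The (k+1)-th unit-bid is $978.
Allocation: B 1, C 3, E 4. Every unit priced at $978.
Revenue = 8 × 978 = $7,824.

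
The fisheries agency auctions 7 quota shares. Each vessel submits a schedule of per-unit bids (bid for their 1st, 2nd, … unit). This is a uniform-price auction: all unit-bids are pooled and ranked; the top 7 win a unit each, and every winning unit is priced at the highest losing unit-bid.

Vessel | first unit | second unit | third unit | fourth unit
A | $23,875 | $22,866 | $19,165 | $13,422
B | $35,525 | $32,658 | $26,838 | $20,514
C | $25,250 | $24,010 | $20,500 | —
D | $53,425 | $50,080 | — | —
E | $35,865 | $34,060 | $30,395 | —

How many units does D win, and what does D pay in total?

D: 2 units, pays $53,676

Merging the schedules and taking the best 7: 53,425 (D-1), 50,080 (D-2), 35,865 (E-1), 35,525 (B-1), 34,060 (E-2), 32,658 (B-2), 30,395 (E-3)
The (k+1)-th unit-bid is $26,838.
D wins 2 unit(s) at $26,838 each.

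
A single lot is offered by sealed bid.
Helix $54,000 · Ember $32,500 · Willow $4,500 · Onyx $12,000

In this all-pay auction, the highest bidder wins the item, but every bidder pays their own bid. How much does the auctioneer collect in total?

Sorting bids: 54,000 (Helix) > 32,500 (Ember) > 12,000 (Onyx) > 4,500 (Willow)
Every bidder forfeits their bid regardless of winning.
Revenue = 54,000 + 32,500 + 4,500 + 12,000 = $103,000.

Total revenue: $103,000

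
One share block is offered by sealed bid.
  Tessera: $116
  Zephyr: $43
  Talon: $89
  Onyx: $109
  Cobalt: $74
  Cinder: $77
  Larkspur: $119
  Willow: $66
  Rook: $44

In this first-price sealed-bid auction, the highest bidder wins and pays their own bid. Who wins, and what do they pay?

Bids ranked: 119 (Larkspur) > 116 (Tessera) > 109 (Onyx) > 89 (Talon) > 77 (Cinder) > 74 (Cobalt) > …
Larkspur has the highest bid and pays exactly that: $119.

Larkspur pays $119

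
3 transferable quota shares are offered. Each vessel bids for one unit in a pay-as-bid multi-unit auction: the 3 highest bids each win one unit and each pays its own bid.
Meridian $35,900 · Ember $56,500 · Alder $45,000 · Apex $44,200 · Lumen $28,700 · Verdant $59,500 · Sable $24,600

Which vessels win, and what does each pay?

Verdant $59,500, Ember $56,500, Alder $45,000

Ordering the bids: 59,500 (Verdant), 56,500 (Ember), 45,000 (Alder), 44,200 (Apex), 35,900 (Meridian), …
Top 3: Verdant, Ember, Alder.
Each winner pays its own bid: Verdant $59,500, Ember $56,500, Alder $45,000.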